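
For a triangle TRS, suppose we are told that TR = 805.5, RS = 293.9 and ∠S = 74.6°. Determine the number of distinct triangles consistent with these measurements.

1

RS·sin S = 293.9·sin(74.6°) ≈ 283.3.
Since TR ≥ RS, exactly one triangle exists.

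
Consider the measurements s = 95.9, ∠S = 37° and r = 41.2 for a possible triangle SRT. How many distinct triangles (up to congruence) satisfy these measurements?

1

r·sin S = 41.2·sin(37°) ≈ 24.79.
Since s ≥ r, exactly one triangle exists.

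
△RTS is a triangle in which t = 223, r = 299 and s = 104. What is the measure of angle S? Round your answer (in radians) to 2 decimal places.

By the law of cosines, cos S = (r² + t² − s²) / (2·r·t) ≈ 0.96221, so ∠S ≈ 0.276 rad.

∠S ≈ 0.28 rad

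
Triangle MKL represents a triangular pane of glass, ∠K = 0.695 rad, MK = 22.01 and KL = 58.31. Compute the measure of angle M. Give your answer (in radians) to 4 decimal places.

∠M ≈ 2.1185 rad

By the law of cosines, LM² = MK² + KL² − 2·MK·KL·cos K = 1913.1, so LM ≈ 43.738.
Law of cosines again: cos M = (LM² + MK² − KL²)/(2·LM·MK) ≈ -0.52071, so ∠M ≈ 2.118 rad.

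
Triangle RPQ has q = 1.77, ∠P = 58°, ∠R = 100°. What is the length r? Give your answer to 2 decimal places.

4.65

The third angle is ∠Q = 180° − ∠R − ∠P = 22.00°.
Law of sines: r = q·sin R/sin Q ≈ 4.6532.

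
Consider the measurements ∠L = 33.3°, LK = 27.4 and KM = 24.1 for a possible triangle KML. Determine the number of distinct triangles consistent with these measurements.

LK·sin L = 27.4·sin(33.3°) ≈ 15.04.
Since LK sin L < KM < LK (15.04 < 24.1 < 27.4), two triangles exist.

2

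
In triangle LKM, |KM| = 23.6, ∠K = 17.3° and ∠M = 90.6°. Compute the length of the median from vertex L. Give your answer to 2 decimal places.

m_L ≈ 13.98

The third angle is ∠L = 180° − ∠K − ∠M = 72.10°.
Law of sines: |ML| = |KM|·sin K/sin L ≈ 7.375.
Law of sines: |LK| = |KM|·sin M/sin L ≈ 24.799.
Median from L: ½√(2·|ML|² + 2·|LK|² − |KM|²) ≈ 13.98.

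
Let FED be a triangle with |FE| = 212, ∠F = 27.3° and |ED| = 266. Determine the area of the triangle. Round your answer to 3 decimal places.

area ≈ 21195.901

Law of sines: sin D = |FE|·sin F/|ED| ≈ 0.36554.
Since |ED| ≥ |FE|, only the acute value applies: ∠D ≈ 21.44°.
Then ∠E = 180° − ∠F − ∠D ≈ 131.26°.
Law of sines gives |DF| = |ED|·sin E/sin F ≈ 435.98.
Area = ½·|ED|·|FE|·sin E ≈ 21196.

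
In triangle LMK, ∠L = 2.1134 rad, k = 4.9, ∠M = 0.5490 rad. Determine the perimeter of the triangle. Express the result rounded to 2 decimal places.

19.55

The third angle is ∠K = π − ∠L − ∠M = 0.4792 rad.
Law of sines: l = k·sin L/sin K ≈ 9.1011.
Law of sines: m = k·sin M/sin K ≈ 5.5459.
Semiperimeter s = (9.1011+5.5459+4.9)/2 = 9.7735.
Perimeter = 9.1011 + 5.5459 + 4.9 = 19.547.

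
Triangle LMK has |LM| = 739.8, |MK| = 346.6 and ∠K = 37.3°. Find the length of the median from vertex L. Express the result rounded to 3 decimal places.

Law of sines: sin L = |MK|·sin K/|LM| ≈ 0.28391.
Since |LM| ≥ |MK|, only the acute value applies: ∠L ≈ 16.49°.
Then ∠M = 180° − ∠K − ∠L ≈ 126.21°.
Law of sines gives |KL| = |LM|·sin M/sin K ≈ 985.07.
Median from L: ½√(2·|KL|² + 2·|LM|² − |MK|²) ≈ 853.7.

853.698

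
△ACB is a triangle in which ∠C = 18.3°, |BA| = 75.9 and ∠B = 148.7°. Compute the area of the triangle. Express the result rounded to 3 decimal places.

The third angle is ∠A = 180° − ∠C − ∠B = 13.00°.
Law of sines: |CB| = |BA|·sin A/sin C ≈ 54.376.
Law of sines: |AC| = |BA|·sin B/sin C ≈ 125.58.
Area = ½·|BA|·|CB|·sin B ≈ 1072.1.

1072.072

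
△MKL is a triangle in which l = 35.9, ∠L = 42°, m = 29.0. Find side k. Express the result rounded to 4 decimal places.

51.7549

Law of sines: sin M = m·sin L/l ≈ 0.54052.
Since l ≥ m, only the acute value applies: ∠M ≈ 32.72°.
Then ∠K = 180° − ∠L − ∠M ≈ 105.28°.
Law of sines gives k = l·sin K/sin L ≈ 51.755.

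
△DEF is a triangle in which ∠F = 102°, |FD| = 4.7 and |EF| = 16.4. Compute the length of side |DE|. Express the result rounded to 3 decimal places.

17.975

By the law of cosines, |DE|² = |EF|² + |FD|² − 2·|EF|·|FD|·cos F = 323.1, so |DE| ≈ 17.975.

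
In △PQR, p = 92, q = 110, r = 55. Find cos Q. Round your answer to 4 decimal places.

cos Q ≈ -0.0604

By the law of cosines, cos Q = (r² + p² − q²) / (2·r·p) ≈ -0.06038, so ∠Q ≈ 93.46°.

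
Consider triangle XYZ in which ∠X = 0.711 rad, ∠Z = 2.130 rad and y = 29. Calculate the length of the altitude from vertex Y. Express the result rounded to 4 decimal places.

The third angle is ∠Y = π − ∠Z − ∠X = 0.301 rad.
Law of sines: x = y·sin X/sin Y ≈ 63.918.
Law of sines: z = y·sin Z/sin Y ≈ 83.025.
Area = ½·y·x·sin Z ≈ 785.63.
The altitude from Y has length 2·area/y ≈ 54.182.

h_Y ≈ 54.1816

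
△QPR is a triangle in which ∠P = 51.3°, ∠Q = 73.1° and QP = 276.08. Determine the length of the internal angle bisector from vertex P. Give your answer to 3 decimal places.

The third angle is ∠R = 180° − ∠Q − ∠P = 55.60°.
Law of sines: PR = QP·sin Q/sin R ≈ 320.15.
Law of sines: RQ = QP·sin P/sin R ≈ 261.13.
The bisector from P has length 2·QP·PR·cos(∠P/2)/(QP+PR) ≈ 267.27.

267.268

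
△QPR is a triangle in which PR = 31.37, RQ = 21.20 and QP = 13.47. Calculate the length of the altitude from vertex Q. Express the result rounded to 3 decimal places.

7.154

Semiperimeter s = (31.37 + 21.2 + 13.47)/2 = 33.02.
Heron's formula: area = √(33.02·1.65·11.82·19.55) ≈ 112.21.
The altitude from Q has length 2·area/PR ≈ 7.1537.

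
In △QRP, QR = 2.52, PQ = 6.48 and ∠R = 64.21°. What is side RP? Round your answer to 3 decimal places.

Law of sines: sin P = QR·sin R/PQ ≈ 0.35015.
Since PQ ≥ QR, only the acute value applies: ∠P ≈ 20.50°.
Then ∠Q = 180° − ∠R − ∠P ≈ 95.29°.
Law of sines gives RP = PQ·sin Q/sin R ≈ 7.1662.

7.166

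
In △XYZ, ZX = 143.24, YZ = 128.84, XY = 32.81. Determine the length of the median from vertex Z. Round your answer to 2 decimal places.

m_Z ≈ 135.24

Median from Z: ½√(2·YZ² + 2·ZX² − XY²) ≈ 135.24.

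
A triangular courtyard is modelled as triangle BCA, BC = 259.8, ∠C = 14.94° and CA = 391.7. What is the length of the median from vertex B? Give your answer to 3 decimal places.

86.773

By the law of cosines, AB² = BC² + CA² − 2·BC·CA·cos C = 24278, so AB ≈ 155.81.
Median from B: ½√(2·AB² + 2·BC² − CA²) ≈ 86.773.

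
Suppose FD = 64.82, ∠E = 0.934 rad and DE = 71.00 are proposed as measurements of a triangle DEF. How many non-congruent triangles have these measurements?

DE·sin E = 71.00·sin(0.934 rad) ≈ 57.08.
Since DE sin E < FD < DE (57.08 < 64.82 < 71.00), two triangles exist.

2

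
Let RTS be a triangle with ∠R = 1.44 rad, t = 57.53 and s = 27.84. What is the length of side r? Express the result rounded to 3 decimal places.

By the law of cosines, r² = t² + s² − 2·t·s·cos R = 3667, so r ≈ 60.556.

60.556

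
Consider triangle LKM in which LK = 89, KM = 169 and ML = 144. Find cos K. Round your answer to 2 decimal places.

By the law of cosines, cos K = (LK² + KM² − ML²) / (2·LK·KM) ≈ 0.52344, so ∠K ≈ 58.44°.

0.52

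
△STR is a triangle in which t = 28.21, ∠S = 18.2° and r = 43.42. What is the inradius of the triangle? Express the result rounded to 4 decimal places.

4.2300

By the law of cosines, s² = t² + r² − 2·t·r·cos S = 353.9, so s ≈ 18.812.
Area = ½·t·r·sin S ≈ 191.29.
Semiperimeter p = (18.812+28.21+43.42)/2 = 45.221.
Inradius = area/p = 191.29/45.221 ≈ 4.23.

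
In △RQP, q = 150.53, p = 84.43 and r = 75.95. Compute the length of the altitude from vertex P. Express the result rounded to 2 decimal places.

49.25

Semiperimeter s = (75.95 + 150.53 + 84.43)/2 = 155.46.
Heron's formula: area = √(155.46·79.505·4.925·71.025) ≈ 2079.3.
The altitude from P has length 2·area/p ≈ 49.254.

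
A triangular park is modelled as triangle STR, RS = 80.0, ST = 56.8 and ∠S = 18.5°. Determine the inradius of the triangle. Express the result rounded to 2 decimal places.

By the law of cosines, TR² = RS² + ST² − 2·RS·ST·cos S = 1007.9, so TR ≈ 31.747.
Area = ½·RS·ST·sin S ≈ 720.92.
Semiperimeter s = (31.747+80+56.8)/2 = 84.274.
Inradius = area/s = 720.92/84.274 ≈ 8.5545.

r ≈ 8.55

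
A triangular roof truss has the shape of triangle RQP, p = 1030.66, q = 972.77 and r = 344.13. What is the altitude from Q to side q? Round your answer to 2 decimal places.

344.13

Semiperimeter s = (344.13 + 972.77 + 1030.7)/2 = 1173.8.
Heron's formula: area = √(1173.8·829.65·201.01·143.12) ≈ 1.6738e+05.
The altitude from Q has length 2·area/q ≈ 344.13.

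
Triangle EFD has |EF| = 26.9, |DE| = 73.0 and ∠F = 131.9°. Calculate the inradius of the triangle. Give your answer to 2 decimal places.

Law of sines: sin D = |EF|·sin F/|DE| ≈ 0.27427.
Since |DE| ≥ |EF|, only the acute value applies: ∠D ≈ 15.92°.
Then ∠E = 180° − ∠F − ∠D ≈ 32.18°.
Law of sines gives |FD| = |DE|·sin E/sin F ≈ 52.236.
Area = ½·|DE|·|EF|·sin E ≈ 522.93.
Semiperimeter s = (52.236+73+26.9)/2 = 76.068.
Inradius = area/s = 522.93/76.068 ≈ 6.8746.

r ≈ 6.87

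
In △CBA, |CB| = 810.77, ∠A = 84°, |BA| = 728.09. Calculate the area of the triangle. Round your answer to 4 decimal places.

159603.6073

Law of sines: sin C = |BA|·sin A/|CB| ≈ 0.89310.
Since |CB| ≥ |BA|, only the acute value applies: ∠C ≈ 63.27°.
Then ∠B = 180° − ∠A − ∠C ≈ 32.73°.
Law of sines gives |AC| = |CB|·sin B/sin A ≈ 440.83.
Area = ½·|CB|·|BA|·sin B ≈ 1.596e+05.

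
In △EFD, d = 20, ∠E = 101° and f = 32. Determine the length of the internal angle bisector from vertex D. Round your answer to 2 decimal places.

t_D ≈ 34.76

By the law of cosines, e² = f² + d² − 2·f·d·cos E = 1668.2, so e ≈ 40.844.
Law of cosines again: cos D = (e² + f² − d²)/(2·e·f) ≈ 0.87690, so ∠D ≈ 28.73°.
The bisector from D has length 2·e·f·cos(∠D/2)/(e+f) ≈ 34.763.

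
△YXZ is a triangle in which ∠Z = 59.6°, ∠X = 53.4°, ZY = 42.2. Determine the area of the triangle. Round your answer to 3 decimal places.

The third angle is ∠Y = 180° − ∠X − ∠Z = 67.00°.
Law of sines: XZ = ZY·sin Y/sin X ≈ 48.386.
Law of sines: YX = ZY·sin Z/sin X ≈ 45.338.
Area = ½·ZY·XZ·sin Z ≈ 880.58.

880.583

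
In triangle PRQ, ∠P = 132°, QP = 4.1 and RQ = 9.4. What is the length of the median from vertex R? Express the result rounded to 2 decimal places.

7.67

Law of sines: sin R = QP·sin P/RQ ≈ 0.32414.
Since RQ ≥ QP, only the acute value applies: ∠R ≈ 18.91°.
Then ∠Q = 180° − ∠P − ∠R ≈ 29.09°.
Law of sines gives PR = RQ·sin Q/sin P ≈ 6.1491.
Median from R: ½√(2·PR² + 2·RQ² − QP²) ≈ 7.6735.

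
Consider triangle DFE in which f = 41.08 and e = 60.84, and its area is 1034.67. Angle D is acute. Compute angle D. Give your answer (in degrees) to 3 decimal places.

From area = ½·f·e·sin D, we get sin D = 2·area/(f·e) ≈ 0.82797.
Taking the acute solution, ∠D ≈ 55.89°.

∠D ≈ 55.890°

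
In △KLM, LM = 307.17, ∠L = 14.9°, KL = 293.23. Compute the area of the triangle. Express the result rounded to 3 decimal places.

Area = ½·KL·LM·sin L ≈ 11580.

area ≈ 11580.163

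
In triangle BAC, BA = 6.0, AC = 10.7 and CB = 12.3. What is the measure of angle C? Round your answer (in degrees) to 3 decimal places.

By the law of cosines, cos C = (AC² + CB² − BA²) / (2·AC·CB) ≈ 0.87296, so ∠C ≈ 29.20°.

∠C ≈ 29.196°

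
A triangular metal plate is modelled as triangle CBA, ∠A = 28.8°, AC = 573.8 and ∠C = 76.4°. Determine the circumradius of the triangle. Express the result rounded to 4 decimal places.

The third angle is ∠B = 180° − ∠A − ∠C = 74.80°.
Law of sines: BA = AC·sin C/sin B ≈ 577.93.
Law of sines: CB = AC·sin A/sin B ≈ 286.45.
Circumradius = AC/(2 sin B) ≈ 297.3.

R ≈ 297.3006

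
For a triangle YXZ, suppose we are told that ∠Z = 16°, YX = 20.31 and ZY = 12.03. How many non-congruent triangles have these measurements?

1

ZY·sin Z = 12.03·sin(16°) ≈ 3.316.
Since YX ≥ ZY, exactly one triangle exists.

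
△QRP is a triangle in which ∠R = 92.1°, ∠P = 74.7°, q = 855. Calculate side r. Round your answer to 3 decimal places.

3741.723

The third angle is ∠Q = 180° − ∠R − ∠P = 13.20°.
Law of sines: r = q·sin R/sin Q ≈ 3741.7.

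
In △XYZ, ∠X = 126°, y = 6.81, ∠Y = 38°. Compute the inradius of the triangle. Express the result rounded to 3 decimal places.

The third angle is ∠Z = 180° − ∠X − ∠Y = 16.00°.
Law of sines: x = y·sin X/sin Y ≈ 8.9488.
Law of sines: z = y·sin Z/sin Y ≈ 3.0489.
Area = ½·y·x·sin Z ≈ 8.3988.
Semiperimeter s = (8.9488+6.81+3.0489)/2 = 9.4038.
Inradius = area/s = 8.3988/9.4038 ≈ 0.89313.

r ≈ 0.893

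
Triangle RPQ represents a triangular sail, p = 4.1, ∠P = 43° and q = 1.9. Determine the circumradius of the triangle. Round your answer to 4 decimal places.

Law of sines: sin Q = q·sin P/p ≈ 0.31605.
Since p ≥ q, only the acute value applies: ∠Q ≈ 18.42°.
Then ∠R = 180° − ∠P − ∠Q ≈ 118.58°.
Law of sines gives r = p·sin R/sin P ≈ 5.2794.
Circumradius = p/(2 sin P) ≈ 3.0059.

3.0059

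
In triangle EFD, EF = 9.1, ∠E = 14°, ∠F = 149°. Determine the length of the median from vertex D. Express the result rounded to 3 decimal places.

11.668

The third angle is ∠D = 180° − ∠E − ∠F = 17.00°.
Law of sines: FD = EF·sin E/sin D ≈ 7.5298.
Law of sines: DE = EF·sin F/sin D ≈ 16.03.
Median from D: ½√(2·FD² + 2·DE² − EF²) ≈ 11.668.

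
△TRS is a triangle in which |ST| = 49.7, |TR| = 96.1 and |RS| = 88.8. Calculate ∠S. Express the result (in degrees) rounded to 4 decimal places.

By the law of cosines, cos S = (|RS|² + |ST|² − |TR|²) / (2·|RS|·|ST|) ≈ 0.12692, so ∠S ≈ 82.71°.

∠S ≈ 82.7081°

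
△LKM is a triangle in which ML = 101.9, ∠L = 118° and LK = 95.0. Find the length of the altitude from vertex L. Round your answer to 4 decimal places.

By the law of cosines, KM² = ML² + LK² − 2·ML·LK·cos L = 28498, so KM ≈ 168.81.
Area = ½·ML·LK·sin L ≈ 4273.7.
The altitude from L has length 2·area/KM ≈ 50.632.

50.6320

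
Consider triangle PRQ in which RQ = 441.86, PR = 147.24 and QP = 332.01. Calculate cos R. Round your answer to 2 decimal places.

cos R ≈ 0.82

By the law of cosines, cos R = (PR² + RQ² − QP²) / (2·PR·RQ) ≈ 0.81994, so ∠R ≈ 34.92°.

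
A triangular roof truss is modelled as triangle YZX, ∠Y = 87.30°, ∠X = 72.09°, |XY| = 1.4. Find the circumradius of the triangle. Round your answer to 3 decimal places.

The third angle is ∠Z = 180° − ∠X − ∠Y = 20.61°.
Law of sines: |ZX| = |XY|·sin Y/sin Z ≈ 3.9728.
Law of sines: |YZ| = |XY|·sin X/sin Z ≈ 3.7845.
Circumradius = |XY|/(2 sin Z) ≈ 1.9886.

R ≈ 1.989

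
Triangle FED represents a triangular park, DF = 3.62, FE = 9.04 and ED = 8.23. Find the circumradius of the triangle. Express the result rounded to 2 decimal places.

By the law of cosines, cos F = (DF² + FE² − ED²) / (2·DF·FE) ≈ 0.41395, so ∠F ≈ 65.55°.
Circumradius = ED/(2 sin F) ≈ 4.5205.

R ≈ 4.52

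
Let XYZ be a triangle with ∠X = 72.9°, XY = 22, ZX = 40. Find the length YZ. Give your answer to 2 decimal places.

39.58

By the law of cosines, YZ² = ZX² + XY² − 2·ZX·XY·cos X = 1566.5, so YZ ≈ 39.579.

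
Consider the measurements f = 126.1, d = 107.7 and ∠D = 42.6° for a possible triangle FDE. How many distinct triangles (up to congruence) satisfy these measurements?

f·sin D = 126.1·sin(42.6°) ≈ 85.35.
Since f sin D < d < f (85.35 < 107.7 < 126.1), two triangles exist.

2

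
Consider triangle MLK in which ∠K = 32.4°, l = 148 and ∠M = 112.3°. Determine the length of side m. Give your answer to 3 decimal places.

The third angle is ∠L = 180° − ∠K − ∠M = 35.30°.
Law of sines: m = l·sin M/sin L ≈ 236.96.

236.963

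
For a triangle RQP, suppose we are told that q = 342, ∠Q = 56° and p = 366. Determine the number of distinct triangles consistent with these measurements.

2

p·sin Q = 366·sin(56°) ≈ 303.4.
Since p sin Q < q < p (303.4 < 342 < 366), two triangles exist.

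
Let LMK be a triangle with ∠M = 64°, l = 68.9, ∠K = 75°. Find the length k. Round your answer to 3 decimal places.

The third angle is ∠L = 180° − ∠M − ∠K = 41.00°.
Law of sines: k = l·sin K/sin L ≈ 101.44.

101.443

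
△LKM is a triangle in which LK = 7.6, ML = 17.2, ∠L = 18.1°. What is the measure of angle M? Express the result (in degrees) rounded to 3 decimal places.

13.316

By the law of cosines, KM² = ML² + LK² − 2·ML·LK·cos L = 105.1, so KM ≈ 10.252.
Law of cosines again: cos M = (KM² + ML² − LK²)/(2·KM·ML) ≈ 0.97312, so ∠M ≈ 13.32°.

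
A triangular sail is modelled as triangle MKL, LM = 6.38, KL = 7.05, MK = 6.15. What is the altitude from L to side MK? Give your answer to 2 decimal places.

h_L ≈ 5.93

Semiperimeter s = (7.05 + 6.38 + 6.15)/2 = 9.79.
Heron's formula: area = √(9.79·2.74·3.41·3.64) ≈ 18.247.
The altitude from L has length 2·area/MK ≈ 5.934.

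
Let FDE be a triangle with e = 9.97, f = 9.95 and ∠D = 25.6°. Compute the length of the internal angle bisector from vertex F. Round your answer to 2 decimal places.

By the law of cosines, d² = e² + f² − 2·e·f·cos D = 19.477, so d ≈ 4.4133.
Law of cosines again: cos F = (d² + e² − f²)/(2·d·e) ≈ 0.22586, so ∠F ≈ 76.95°.
The bisector from F has length 2·d·e·cos(∠F/2)/(d+e) ≈ 4.79.

t_F ≈ 4.79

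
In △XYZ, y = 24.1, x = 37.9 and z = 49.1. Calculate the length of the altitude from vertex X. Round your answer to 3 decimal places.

h_X ≈ 23.534

Semiperimeter s = (37.9 + 24.1 + 49.1)/2 = 55.55.
Heron's formula: area = √(55.55·17.65·31.45·6.45) ≈ 445.97.
The altitude from X has length 2·area/x ≈ 23.534.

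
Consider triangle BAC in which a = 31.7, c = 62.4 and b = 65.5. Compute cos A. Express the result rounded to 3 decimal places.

cos A ≈ 0.878

By the law of cosines, cos A = (c² + b² − a²) / (2·c·b) ≈ 0.87824, so ∠A ≈ 28.57°.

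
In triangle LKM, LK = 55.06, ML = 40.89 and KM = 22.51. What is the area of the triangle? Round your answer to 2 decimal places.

area ≈ 407.84

Semiperimeter s = (22.51 + 40.89 + 55.06)/2 = 59.23.
Heron's formula: area = √(59.23·36.72·18.34·4.17) ≈ 407.84.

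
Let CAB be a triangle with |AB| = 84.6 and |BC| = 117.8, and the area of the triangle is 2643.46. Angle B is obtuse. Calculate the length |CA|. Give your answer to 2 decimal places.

194.76

From area = ½·|AB|·|BC|·sin B, we get sin B = 2·area/(|AB|·|BC|) ≈ 0.53050.
Taking the obtuse solution, ∠B ≈ 147.96°.
Law of cosines then gives |CA| ≈ 194.76.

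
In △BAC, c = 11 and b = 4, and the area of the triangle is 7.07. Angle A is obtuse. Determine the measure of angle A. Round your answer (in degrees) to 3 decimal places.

∠A ≈ 161.255°

From area = ½·c·b·sin A, we get sin A = 2·area/(c·b) ≈ 0.32136.
Taking the obtuse solution, ∠A ≈ 161.25°.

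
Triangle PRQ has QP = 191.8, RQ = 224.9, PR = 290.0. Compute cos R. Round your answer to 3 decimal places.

0.750

By the law of cosines, cos R = (PR² + RQ² − QP²) / (2·PR·RQ) ≈ 0.75047, so ∠R ≈ 41.37°.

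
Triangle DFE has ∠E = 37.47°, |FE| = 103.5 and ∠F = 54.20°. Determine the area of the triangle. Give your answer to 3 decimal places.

2643.875

The third angle is ∠D = 180° − ∠F − ∠E = 88.33°.
Law of sines: |ED| = |FE|·sin F/sin D ≈ 83.981.
Law of sines: |DF| = |FE|·sin E/sin D ≈ 62.991.
Area = ½·|FE|·|ED|·sin E ≈ 2643.9.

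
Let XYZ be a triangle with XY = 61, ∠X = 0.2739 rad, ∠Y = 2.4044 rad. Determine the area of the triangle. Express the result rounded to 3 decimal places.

The third angle is ∠Z = π − ∠X − ∠Y = 0.4633 rad.
Law of sines: YZ = XY·sin X/sin Z ≈ 36.921.
Law of sines: ZX = XY·sin Y/sin Z ≈ 91.755.
Area = ½·XY·YZ·sin Y ≈ 756.97.

756.968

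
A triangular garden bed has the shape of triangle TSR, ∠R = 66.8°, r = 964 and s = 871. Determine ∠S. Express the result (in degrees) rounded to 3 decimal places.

Law of sines: sin S = s·sin R/r ≈ 0.83046.
Since r ≥ s, only the acute value applies: ∠S ≈ 56.15°.
Then ∠T = 180° − ∠R − ∠S ≈ 57.05°.

56.146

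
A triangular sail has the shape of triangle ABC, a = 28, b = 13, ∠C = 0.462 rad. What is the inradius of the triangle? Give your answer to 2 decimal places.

2.78

By the law of cosines, c² = a² + b² − 2·a·b·cos C = 301.32, so c ≈ 17.359.
Area = ½·a·b·sin C ≈ 81.125.
Semiperimeter s = (28+13+17.359)/2 = 29.179.
Inradius = area/s = 81.125/29.179 ≈ 2.7802.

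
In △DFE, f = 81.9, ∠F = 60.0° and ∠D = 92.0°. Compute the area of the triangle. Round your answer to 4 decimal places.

area ≈ 1816.9870

The third angle is ∠E = 180° − ∠D − ∠F = 28.00°.
Law of sines: d = f·sin D/sin F ≈ 94.512.
Law of sines: e = f·sin E/sin F ≈ 44.398.
Area = ½·f·d·sin E ≈ 1817.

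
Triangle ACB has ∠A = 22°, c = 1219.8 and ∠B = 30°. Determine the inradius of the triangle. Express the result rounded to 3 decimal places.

The third angle is ∠C = 180° − ∠B − ∠A = 128.00°.
Law of sines: a = c·sin A/sin C ≈ 579.87.
Law of sines: b = c·sin B/sin C ≈ 773.97.
Area = ½·c·a·sin B ≈ 1.7683e+05.
Semiperimeter s = (579.87+1219.8+773.97)/2 = 1286.8.
Inradius = area/s = 1.7683e+05/1286.8 ≈ 137.42.

137.417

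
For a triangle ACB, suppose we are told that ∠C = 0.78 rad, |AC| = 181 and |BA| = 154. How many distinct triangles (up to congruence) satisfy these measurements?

|AC|·sin C = 181·sin(0.78 rad) ≈ 127.3.
Since |AC| sin C < |BA| < |AC| (127.3 < 154 < 181), two triangles exist.

2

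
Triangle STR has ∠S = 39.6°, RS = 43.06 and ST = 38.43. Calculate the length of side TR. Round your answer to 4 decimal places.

27.9454

By the law of cosines, TR² = RS² + ST² − 2·RS·ST·cos S = 780.94, so TR ≈ 27.945.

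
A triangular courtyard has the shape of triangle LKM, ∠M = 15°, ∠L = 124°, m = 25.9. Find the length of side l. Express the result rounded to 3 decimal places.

The third angle is ∠K = 180° − ∠M − ∠L = 41.00°.
Law of sines: l = m·sin L/sin M ≈ 82.962.

82.962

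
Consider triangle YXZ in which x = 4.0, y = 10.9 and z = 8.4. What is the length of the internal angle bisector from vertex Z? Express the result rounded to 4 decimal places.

By the law of cosines, cos Z = (y² + x² − z²) / (2·y·x) ≈ 0.73681, so ∠Z ≈ 0.742 rad.
The bisector from Z has length 2·y·x·cos(∠Z/2)/(y+x) ≈ 5.4537.

5.4537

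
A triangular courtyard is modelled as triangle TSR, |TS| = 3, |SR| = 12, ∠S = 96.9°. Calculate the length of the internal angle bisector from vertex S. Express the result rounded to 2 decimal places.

3.18

By the law of cosines, |RT|² = |TS|² + |SR|² − 2·|TS|·|SR|·cos S = 161.65, so |RT| ≈ 12.714.
The bisector from S has length 2·|TS|·|SR|·cos(∠S/2)/(|TS|+|SR|) ≈ 3.1837.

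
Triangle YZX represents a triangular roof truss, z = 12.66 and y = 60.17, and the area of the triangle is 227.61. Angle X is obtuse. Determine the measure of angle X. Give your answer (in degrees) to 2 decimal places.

From area = ½·y·z·sin X, we get sin X = 2·area/(y·z) ≈ 0.59760.
Taking the obtuse solution, ∠X ≈ 143.30°.

143.30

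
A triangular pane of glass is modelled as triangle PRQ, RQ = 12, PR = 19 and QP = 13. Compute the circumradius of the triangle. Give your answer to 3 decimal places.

By the law of cosines, cos P = (QP² + PR² − RQ²) / (2·QP·PR) ≈ 0.78138, so ∠P ≈ 38.61°.
Circumradius = RQ/(2 sin P) ≈ 9.6145.

9.614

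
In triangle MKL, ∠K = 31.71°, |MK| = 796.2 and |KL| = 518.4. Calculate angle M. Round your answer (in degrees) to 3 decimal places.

∠M ≈ 37.494°

By the law of cosines, |LM|² = |MK|² + |KL|² − 2·|MK|·|KL|·cos K = 2.004e+05, so |LM| ≈ 447.67.
Law of cosines again: cos M = (|LM|² + |MK|² − |KL|²)/(2·|LM|·|MK|) ≈ 0.79342, so ∠M ≈ 37.49°.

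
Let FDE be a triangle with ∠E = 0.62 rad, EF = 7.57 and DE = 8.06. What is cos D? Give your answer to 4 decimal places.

cos D ≈ 0.3964

By the law of cosines, FD² = DE² + EF² − 2·DE·EF·cos E = 22.952, so FD ≈ 4.7908.
Law of cosines again: cos D = (FD² + DE² − EF²)/(2·FD·DE) ≈ 0.39637, so ∠D ≈ 1.163 rad.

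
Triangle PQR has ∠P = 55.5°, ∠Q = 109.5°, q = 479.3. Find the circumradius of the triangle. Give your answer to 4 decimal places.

The third angle is ∠R = 180° − ∠P − ∠Q = 15.00°.
Law of sines: p = q·sin P/sin Q ≈ 419.04.
Law of sines: r = q·sin R/sin Q ≈ 131.6.
Circumradius = q/(2 sin Q) ≈ 254.23.

254.2324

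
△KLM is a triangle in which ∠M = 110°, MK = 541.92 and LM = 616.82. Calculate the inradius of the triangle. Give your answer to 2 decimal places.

148.94

By the law of cosines, KL² = LM² + MK² − 2·LM·MK·cos M = 9.028e+05, so KL ≈ 950.16.
Area = ½·LM·MK·sin M ≈ 1.5705e+05.
Semiperimeter s = (616.82+541.92+950.16)/2 = 1054.4.
Inradius = area/s = 1.5705e+05/1054.4 ≈ 148.94.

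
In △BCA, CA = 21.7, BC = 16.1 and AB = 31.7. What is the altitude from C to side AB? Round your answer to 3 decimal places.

Semiperimeter s = (21.7 + 31.7 + 16.1)/2 = 34.75.
Heron's formula: area = √(34.75·13.05·3.05·18.65) ≈ 160.61.
The altitude from C has length 2·area/AB ≈ 10.133.

h_C ≈ 10.133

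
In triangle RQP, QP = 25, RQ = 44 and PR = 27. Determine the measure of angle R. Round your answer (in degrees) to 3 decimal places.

∠R ≈ 30.842°

By the law of cosines, cos R = (PR² + RQ² − QP²) / (2·PR·RQ) ≈ 0.85859, so ∠R ≈ 30.84°.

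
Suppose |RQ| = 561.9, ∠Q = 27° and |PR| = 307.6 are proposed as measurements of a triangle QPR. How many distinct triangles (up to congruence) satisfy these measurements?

2

|RQ|·sin Q = 561.9·sin(27°) ≈ 255.1.
Since |RQ| sin Q < |PR| < |RQ| (255.1 < 307.6 < 561.9), two triangles exist.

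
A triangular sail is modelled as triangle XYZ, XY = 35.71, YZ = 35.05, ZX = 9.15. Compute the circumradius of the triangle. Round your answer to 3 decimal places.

By the law of cosines, cos X = (ZX² + XY² − YZ²) / (2·ZX·XY) ≈ 0.19958, so ∠X ≈ 78.49°.
Circumradius = YZ/(2 sin X) ≈ 17.885.

R ≈ 17.885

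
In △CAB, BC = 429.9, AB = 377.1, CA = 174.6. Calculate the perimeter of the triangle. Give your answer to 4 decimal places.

Perimeter = 377.1 + 429.9 + 174.6 = 981.6.

981.6000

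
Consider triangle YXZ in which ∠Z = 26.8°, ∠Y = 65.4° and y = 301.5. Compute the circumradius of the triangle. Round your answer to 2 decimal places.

The third angle is ∠X = 180° − ∠Z − ∠Y = 87.80°.
Law of sines: x = y·sin X/sin Y ≈ 331.35.
Law of sines: z = y·sin Z/sin Y ≈ 149.51.
Circumradius = y/(2 sin Y) ≈ 165.8.

R ≈ 165.80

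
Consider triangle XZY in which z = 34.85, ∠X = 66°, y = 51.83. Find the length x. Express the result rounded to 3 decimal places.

By the law of cosines, x² = z² + y² − 2·z·y·cos X = 2431.5, so x ≈ 49.31.

49.310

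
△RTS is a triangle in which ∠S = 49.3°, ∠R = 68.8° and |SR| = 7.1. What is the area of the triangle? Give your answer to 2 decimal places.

The third angle is ∠T = 180° − ∠S − ∠R = 61.90°.
Law of sines: |TS| = |SR|·sin R/sin T ≈ 7.504.
Law of sines: |RT| = |SR|·sin S/sin T ≈ 6.102.
Area = ½·|SR|·|TS|·sin S ≈ 20.196.

20.20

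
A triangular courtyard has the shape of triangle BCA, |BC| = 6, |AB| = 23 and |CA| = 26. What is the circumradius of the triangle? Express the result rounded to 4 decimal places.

14.1989

By the law of cosines, cos B = (|AB|² + |BC|² − |CA|²) / (2·|AB|·|BC|) ≈ -0.40217, so ∠B ≈ 113.71°.
Circumradius = |CA|/(2 sin B) ≈ 14.199.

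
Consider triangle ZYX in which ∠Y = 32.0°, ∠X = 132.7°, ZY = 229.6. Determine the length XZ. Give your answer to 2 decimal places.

The third angle is ∠Z = 180° − ∠Y − ∠X = 15.30°.
Law of sines: XZ = ZY·sin Y/sin X ≈ 165.56.

165.56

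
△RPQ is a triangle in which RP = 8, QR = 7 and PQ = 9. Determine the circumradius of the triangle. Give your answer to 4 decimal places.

4.6957

By the law of cosines, cos R = (QR² + RP² − PQ²) / (2·QR·RP) ≈ 0.28571, so ∠R ≈ 1.2810 rad.
Circumradius = PQ/(2 sin R) ≈ 4.6957.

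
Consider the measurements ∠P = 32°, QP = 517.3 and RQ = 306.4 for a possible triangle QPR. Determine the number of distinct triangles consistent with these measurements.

QP·sin P = 517.3·sin(32°) ≈ 274.1.
Since QP sin P < RQ < QP (274.1 < 306.4 < 517.3), two triangles exist.

2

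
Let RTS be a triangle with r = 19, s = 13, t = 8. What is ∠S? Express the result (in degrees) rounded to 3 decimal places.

32.637

By the law of cosines, cos S = (r² + t² − s²) / (2·r·t) ≈ 0.84211, so ∠S ≈ 32.64°.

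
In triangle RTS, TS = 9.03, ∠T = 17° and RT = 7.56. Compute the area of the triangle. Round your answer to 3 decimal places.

9.980

Area = ½·RT·TS·sin T ≈ 9.9796.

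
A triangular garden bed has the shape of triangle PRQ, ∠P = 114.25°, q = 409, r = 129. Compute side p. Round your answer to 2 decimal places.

476.72

By the law of cosines, p² = r² + q² − 2·r·q·cos P = 2.2726e+05, so p ≈ 476.72.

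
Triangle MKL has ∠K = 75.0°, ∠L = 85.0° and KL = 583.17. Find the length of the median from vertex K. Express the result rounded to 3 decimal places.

The third angle is ∠M = 180° − ∠K − ∠L = 20.00°.
Law of sines: LM = KL·sin K/sin M ≈ 1647.
Law of sines: MK = KL·sin L/sin M ≈ 1698.6.
Median from K: ½√(2·MK² + 2·KL² − LM²) ≈ 966.7.

966.700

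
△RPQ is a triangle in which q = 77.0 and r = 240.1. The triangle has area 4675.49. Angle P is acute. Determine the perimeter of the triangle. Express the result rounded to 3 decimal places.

495.089

From area = ½·q·r·sin P, we get sin P = 2·area/(q·r) ≈ 0.50579.
Taking the acute solution, ∠P ≈ 30.38°.
Law of cosines then gives p ≈ 177.99.
Perimeter = 240.1 + 177.99 + 77 = 495.09.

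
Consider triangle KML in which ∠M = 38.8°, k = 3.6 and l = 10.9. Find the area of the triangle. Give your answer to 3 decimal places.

area ≈ 12.294

Area = ½·l·k·sin M ≈ 12.294.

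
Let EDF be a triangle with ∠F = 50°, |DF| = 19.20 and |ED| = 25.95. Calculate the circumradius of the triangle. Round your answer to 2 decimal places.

Law of sines: sin E = |DF|·sin F/|ED| ≈ 0.56678.
Since |ED| ≥ |DF|, only the acute value applies: ∠E ≈ 34.53°.
Then ∠D = 180° − ∠F − ∠E ≈ 95.47°.
Law of sines gives |FE| = |ED|·sin D/sin F ≈ 33.721.
Circumradius = |ED|/(2 sin F) ≈ 16.938.

16.94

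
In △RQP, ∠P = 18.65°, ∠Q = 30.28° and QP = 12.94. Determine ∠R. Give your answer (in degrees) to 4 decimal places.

The third angle is ∠R = 180° − ∠Q − ∠P = 131.07°.

131.0700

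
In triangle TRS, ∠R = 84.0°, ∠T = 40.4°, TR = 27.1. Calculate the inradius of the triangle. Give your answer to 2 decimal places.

7.08

The third angle is ∠S = 180° − ∠T − ∠R = 55.60°.
Law of sines: RS = TR·sin T/sin S ≈ 21.287.
Law of sines: ST = TR·sin R/sin S ≈ 32.664.
Area = ½·TR·RS·sin R ≈ 286.86.
Semiperimeter s = (21.287+32.664+27.1)/2 = 40.525.
Inradius = area/s = 286.86/40.525 ≈ 7.0784.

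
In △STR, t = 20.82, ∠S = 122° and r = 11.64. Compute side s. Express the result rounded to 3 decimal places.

By the law of cosines, s² = t² + r² − 2·t·r·cos S = 825.81, so s ≈ 28.737.

28.737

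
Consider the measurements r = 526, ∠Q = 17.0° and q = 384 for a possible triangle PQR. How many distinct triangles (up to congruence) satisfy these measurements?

2

r·sin Q = 526·sin(17.0°) ≈ 153.8.
Since r sin Q < q < r (153.8 < 384 < 526), two triangles exist.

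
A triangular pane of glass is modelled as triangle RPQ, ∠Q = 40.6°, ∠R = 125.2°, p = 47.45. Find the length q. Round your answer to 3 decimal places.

125.880

The third angle is ∠P = 180° − ∠Q − ∠R = 14.20°.
Law of sines: q = p·sin Q/sin P ≈ 125.88.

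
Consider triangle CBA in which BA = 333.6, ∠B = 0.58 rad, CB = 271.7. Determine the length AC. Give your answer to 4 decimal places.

By the law of cosines, AC² = CB² + BA² − 2·CB·BA·cos B = 33477, so AC ≈ 182.97.

182.9682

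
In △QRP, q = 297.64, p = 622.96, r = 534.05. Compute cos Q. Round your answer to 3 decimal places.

cos Q ≈ 0.879

By the law of cosines, cos Q = (r² + p² − q²) / (2·r·p) ≈ 0.87874, so ∠Q ≈ 28.51°.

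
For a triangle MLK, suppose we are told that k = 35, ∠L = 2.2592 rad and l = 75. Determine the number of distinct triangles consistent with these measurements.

k·sin L = 35·sin(2.2592 rad) ≈ 27.03.
Since ∠L is not acute, a triangle exists only if l > k; here l > k, so there is exactly one triangle.

1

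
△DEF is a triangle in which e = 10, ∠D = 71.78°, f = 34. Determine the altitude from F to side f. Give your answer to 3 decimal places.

By the law of cosines, d² = e² + f² − 2·e·f·cos D = 1043.4, so d ≈ 32.301.
Area = ½·e·f·sin D ≈ 161.48.
The altitude from F has length 2·area/f ≈ 9.4986.

9.499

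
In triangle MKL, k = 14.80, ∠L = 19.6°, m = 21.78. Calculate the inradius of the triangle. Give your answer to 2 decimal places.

By the law of cosines, l² = m² + k² − 2·m·k·cos L = 86.075, so l ≈ 9.2777.
Area = ½·m·k·sin L ≈ 54.065.
Semiperimeter s = (21.78+14.8+9.2777)/2 = 22.929.
Inradius = area/s = 54.065/22.929 ≈ 2.358.

r ≈ 2.36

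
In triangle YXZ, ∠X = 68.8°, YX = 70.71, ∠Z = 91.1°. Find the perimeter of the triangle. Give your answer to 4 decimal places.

perimeter ≈ 160.9514

The third angle is ∠Y = 180° − ∠X − ∠Z = 20.10°.
Law of sines: XZ = YX·sin Y/sin Z ≈ 24.305.
Law of sines: ZY = YX·sin X/sin Z ≈ 65.937.
Semiperimeter s = (24.305+65.937+70.71)/2 = 80.476.
Perimeter = 24.305 + 65.937 + 70.71 = 160.95.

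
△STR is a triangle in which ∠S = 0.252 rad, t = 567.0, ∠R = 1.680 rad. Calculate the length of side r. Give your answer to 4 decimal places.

602.5006

The third angle is ∠T = π − ∠R − ∠S = 1.210 rad.
Law of sines: r = t·sin R/sin T ≈ 602.5.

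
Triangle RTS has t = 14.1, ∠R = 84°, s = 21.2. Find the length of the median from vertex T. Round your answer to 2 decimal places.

m_T ≈ 21.63

By the law of cosines, r² = t² + s² − 2·t·s·cos R = 585.76, so r ≈ 24.202.
Median from T: ½√(2·s² + 2·r² − t²) ≈ 21.631.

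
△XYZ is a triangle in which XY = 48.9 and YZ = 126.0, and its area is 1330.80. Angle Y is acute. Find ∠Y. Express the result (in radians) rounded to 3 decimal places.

From area = ½·XY·YZ·sin Y, we get sin Y = 2·area/(XY·YZ) ≈ 0.43198.
Taking the acute solution, ∠Y ≈ 0.447 rad.

∠Y ≈ 0.447 rad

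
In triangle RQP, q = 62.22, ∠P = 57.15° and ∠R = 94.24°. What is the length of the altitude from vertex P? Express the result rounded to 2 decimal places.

The third angle is ∠Q = 180° − ∠P − ∠R = 28.61°.
Law of sines: r = q·sin R/sin Q ≈ 129.58.
Law of sines: p = q·sin P/sin Q ≈ 109.16.
Area = ½·q·r·sin P ≈ 3386.7.
The altitude from P has length 2·area/p ≈ 62.05.

h_P ≈ 62.05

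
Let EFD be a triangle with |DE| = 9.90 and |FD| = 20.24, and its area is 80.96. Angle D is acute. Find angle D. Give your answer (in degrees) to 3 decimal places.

53.909

From area = ½·|FD|·|DE|·sin D, we get sin D = 2·area/(|FD|·|DE|) ≈ 0.80808.
Taking the acute solution, ∠D ≈ 53.91°.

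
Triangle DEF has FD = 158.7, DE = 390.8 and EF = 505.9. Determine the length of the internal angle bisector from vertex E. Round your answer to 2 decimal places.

t_E ≈ 437.62

By the law of cosines, cos E = (DE² + EF² − FD²) / (2·DE·EF) ≈ 0.96981, so ∠E ≈ 14.11°.
The bisector from E has length 2·DE·EF·cos(∠E/2)/(DE+EF) ≈ 437.62.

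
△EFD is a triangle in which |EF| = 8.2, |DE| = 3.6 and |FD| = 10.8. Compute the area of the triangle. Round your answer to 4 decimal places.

area ≈ 11.6132

Semiperimeter s = (10.8 + 3.6 + 8.2)/2 = 11.3.
Heron's formula: area = √(11.3·0.5·7.7·3.1) ≈ 11.613.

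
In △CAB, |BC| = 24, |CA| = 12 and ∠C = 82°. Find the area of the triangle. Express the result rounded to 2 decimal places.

area ≈ 142.60

Area = ½·|BC|·|CA|·sin C ≈ 142.6.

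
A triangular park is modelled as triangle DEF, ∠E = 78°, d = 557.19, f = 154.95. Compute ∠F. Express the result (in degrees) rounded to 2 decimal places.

By the law of cosines, e² = f² + d² − 2·f·d·cos E = 2.9857e+05, so e ≈ 546.42.
Law of cosines again: cos F = (d² + e² − f²)/(2·d·e) ≈ 0.96076, so ∠F ≈ 16.10°.

16.10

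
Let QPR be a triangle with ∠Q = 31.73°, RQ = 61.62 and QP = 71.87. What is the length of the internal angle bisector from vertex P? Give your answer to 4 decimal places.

By the law of cosines, PR² = RQ² + QP² − 2·RQ·QP·cos Q = 1428.9, so PR ≈ 37.801.
Law of cosines again: cos P = (QP² + PR² − RQ²)/(2·QP·PR) ≈ 0.51480, so ∠P ≈ 59.02°.
The bisector from P has length 2·QP·PR·cos(∠P/2)/(QP+PR) ≈ 43.117.

t_P ≈ 43.1173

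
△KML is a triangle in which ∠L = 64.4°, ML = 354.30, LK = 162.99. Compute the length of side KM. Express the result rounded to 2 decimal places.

319.67

By the law of cosines, KM² = ML² + LK² − 2·ML·LK·cos L = 1.0219e+05, so KM ≈ 319.67.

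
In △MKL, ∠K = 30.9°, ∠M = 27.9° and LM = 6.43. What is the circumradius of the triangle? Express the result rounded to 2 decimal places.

R ≈ 6.26

The third angle is ∠L = 180° − ∠M − ∠K = 121.20°.
Law of sines: KL = LM·sin M/sin K ≈ 5.8589.
Law of sines: MK = LM·sin L/sin K ≈ 10.71.
Circumradius = LM/(2 sin K) ≈ 6.2605.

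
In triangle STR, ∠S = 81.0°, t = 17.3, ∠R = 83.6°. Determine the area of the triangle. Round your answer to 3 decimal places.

The third angle is ∠T = 180° − ∠R − ∠S = 15.40°.
Law of sines: s = t·sin S/sin T ≈ 64.344.
Law of sines: r = t·sin R/sin T ≈ 64.74.
Area = ½·t·s·sin R ≈ 553.11.

553.109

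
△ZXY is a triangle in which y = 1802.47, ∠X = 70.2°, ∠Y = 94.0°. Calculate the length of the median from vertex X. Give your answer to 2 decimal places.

The third angle is ∠Z = 180° − ∠X − ∠Y = 15.80°.
Law of sines: z = y·sin Z/sin Y ≈ 491.98.
Law of sines: x = y·sin X/sin Y ≈ 1700.1.
Median from X: ½√(2·y² + 2·z² − x²) ≈ 1011.4.

m_X ≈ 1011.40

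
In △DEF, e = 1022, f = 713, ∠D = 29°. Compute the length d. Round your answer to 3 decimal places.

527.453

By the law of cosines, d² = e² + f² − 2·e·f·cos D = 2.7821e+05, so d ≈ 527.45.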